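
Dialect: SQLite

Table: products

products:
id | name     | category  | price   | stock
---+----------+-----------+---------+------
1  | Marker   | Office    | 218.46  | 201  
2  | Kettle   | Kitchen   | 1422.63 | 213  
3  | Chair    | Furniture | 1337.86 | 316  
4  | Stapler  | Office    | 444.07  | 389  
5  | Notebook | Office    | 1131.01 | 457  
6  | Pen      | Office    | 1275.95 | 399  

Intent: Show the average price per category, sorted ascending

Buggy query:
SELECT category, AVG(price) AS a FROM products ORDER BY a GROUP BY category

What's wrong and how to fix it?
Bug: GROUP BY must precede ORDER BY

Fix: Move ORDER BY to the end, after GROUP BY

Corrected query:
SELECT category, AVG(price) AS a FROM products GROUP BY category ORDER BY a

Result:
category  | a       
----------+---------
Office    | 767.3725
Furniture | 1337.86 
Kitchen   | 1422.63 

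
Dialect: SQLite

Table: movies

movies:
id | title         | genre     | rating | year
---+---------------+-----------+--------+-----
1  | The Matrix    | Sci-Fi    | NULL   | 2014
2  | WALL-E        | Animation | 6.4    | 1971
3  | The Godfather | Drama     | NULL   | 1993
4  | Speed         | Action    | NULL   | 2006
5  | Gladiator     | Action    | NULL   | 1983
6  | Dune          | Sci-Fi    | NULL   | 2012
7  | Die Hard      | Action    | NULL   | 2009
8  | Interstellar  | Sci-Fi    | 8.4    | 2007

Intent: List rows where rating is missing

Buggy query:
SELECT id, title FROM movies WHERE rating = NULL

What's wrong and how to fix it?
Bug: Comparing to NULL with '=' never matches; NULL = NULL is unknown, not true

Fix: Use IS NULL to test for NULL

Corrected query:
SELECT id, title FROM movies WHERE rating IS NULL

Result:
id | title        
---+--------------
1  | The Matrix   
3  | The Godfather
4  | Speed        
5  | Gladiator    
6  | Dune         
7  | Die Hard     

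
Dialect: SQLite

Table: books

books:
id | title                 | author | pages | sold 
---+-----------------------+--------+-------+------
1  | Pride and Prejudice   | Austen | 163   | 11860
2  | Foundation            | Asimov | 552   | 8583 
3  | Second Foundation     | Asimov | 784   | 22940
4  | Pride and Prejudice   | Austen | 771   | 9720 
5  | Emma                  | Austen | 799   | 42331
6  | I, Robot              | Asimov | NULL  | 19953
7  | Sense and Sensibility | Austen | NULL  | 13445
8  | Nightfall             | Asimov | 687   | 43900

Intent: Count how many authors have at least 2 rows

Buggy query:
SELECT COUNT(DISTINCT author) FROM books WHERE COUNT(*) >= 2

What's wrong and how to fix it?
Bug: COUNT(*) cannot appear in WHERE; the per-group count doesn't exist yet

Fix: Use a subquery that GROUPs and filters with HAVING, then count its rows

Corrected query:
SELECT COUNT(*) FROM (SELECT author FROM books GROUP BY author HAVING COUNT(*) >= 2)

Result:
COUNT(*)
--------
2       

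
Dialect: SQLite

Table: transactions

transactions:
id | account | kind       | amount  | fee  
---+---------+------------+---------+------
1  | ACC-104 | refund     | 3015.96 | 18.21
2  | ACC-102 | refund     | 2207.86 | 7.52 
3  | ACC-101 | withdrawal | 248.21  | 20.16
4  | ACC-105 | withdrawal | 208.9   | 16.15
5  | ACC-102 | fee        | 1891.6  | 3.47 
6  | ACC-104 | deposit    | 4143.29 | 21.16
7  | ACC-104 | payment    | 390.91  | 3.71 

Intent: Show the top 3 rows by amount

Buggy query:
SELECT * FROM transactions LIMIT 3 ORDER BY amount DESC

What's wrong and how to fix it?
Bug: ORDER BY cannot follow LIMIT; LIMIT is the final clause

Fix: Swap the clauses: ORDER BY first, then LIMIT

Corrected query:
SELECT * FROM transactions ORDER BY amount DESC LIMIT 3

Result:
id | account | kind    | amount  | fee  
---+---------+---------+---------+------
6  | ACC-104 | deposit | 4143.29 | 21.16
1  | ACC-104 | refund  | 3015.96 | 18.21
2  | ACC-102 | refund  | 2207.86 | 7.52 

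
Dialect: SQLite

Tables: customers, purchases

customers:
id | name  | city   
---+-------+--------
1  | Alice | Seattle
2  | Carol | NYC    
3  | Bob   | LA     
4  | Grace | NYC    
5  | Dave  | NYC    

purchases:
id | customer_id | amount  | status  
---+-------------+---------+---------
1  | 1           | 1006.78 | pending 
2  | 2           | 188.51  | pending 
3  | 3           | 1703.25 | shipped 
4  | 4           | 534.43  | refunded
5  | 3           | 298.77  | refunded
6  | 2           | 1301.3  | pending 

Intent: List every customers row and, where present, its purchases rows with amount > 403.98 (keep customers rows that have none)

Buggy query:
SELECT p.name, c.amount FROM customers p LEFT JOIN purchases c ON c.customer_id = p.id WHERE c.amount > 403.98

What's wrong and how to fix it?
Bug: A WHERE condition on the right-hand table after LEFT JOIN drops unmatched parents

Fix: Put 'c.amount > 403.98' in the JOIN's ON clause instead of WHERE

Corrected query:
SELECT p.name, c.amount FROM customers p LEFT JOIN purchases c ON c.customer_id = p.id AND c.amount > 403.98

Result:
name  | amount 
------+--------
Alice | 1006.78
Carol | 1301.3 
Bob   | 1703.25
Grace | 534.43 
Dave  | NULL   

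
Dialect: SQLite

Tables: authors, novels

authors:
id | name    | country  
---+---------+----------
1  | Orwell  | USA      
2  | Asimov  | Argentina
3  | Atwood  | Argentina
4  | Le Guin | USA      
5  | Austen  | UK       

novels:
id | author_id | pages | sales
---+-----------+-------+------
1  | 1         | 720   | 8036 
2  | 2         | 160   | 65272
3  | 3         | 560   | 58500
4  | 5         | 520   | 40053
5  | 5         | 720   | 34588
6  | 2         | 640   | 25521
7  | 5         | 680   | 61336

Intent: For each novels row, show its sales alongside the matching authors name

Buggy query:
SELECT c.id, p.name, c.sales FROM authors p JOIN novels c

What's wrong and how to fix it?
Bug: Missing join condition: each novels row is matched to all authors rows instead of just its own

Fix: Specify the join condition linking the foreign key to the parent id

Corrected query:
SELECT c.id, p.name, c.sales FROM authors p JOIN novels c ON c.author_id = p.id

Result:
id | name   | sales
---+--------+------
1  | Orwell | 8036 
2  | Asimov | 65272
3  | Atwood | 58500
4  | Austen | 40053
5  | Austen | 34588
6  | Asimov | 25521
7  | Austen | 61336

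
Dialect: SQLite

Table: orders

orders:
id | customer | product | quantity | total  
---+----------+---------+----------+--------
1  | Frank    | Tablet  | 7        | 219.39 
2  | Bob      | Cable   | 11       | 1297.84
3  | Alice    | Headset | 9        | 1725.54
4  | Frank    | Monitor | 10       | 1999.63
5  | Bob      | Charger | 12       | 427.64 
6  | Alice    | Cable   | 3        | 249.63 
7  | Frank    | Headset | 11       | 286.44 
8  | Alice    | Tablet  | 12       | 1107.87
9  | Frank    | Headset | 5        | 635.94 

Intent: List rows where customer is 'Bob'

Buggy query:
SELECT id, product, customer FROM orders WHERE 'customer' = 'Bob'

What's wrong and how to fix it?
Bug: 'customer' in single quotes is a string literal, not the column; the comparison is literal-vs-literal and never true

Fix: Remove the quotes around the column name (or use double quotes for an identifier)

Corrected query:
SELECT id, product, customer FROM orders WHERE customer = 'Bob'

Result:
id | product | customer
---+---------+---------
2  | Cable   | Bob     
5  | Charger | Bob     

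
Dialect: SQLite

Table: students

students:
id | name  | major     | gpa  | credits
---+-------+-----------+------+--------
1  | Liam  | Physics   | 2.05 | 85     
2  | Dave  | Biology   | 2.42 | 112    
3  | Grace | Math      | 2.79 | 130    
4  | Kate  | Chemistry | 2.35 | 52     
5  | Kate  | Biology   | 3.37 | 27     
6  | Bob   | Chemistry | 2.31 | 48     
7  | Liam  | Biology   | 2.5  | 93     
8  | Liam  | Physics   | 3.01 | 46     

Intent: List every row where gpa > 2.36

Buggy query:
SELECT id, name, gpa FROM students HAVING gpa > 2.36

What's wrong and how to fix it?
Bug: HAVING filters the output of aggregation, but this query has no GROUP BY and no aggregate functions, so SQLite rejects it (HAVING clause on a non-aggregate query); the condition here is per row

Fix: Replace HAVING with WHERE since the condition applies to individual rows

Corrected query:
SELECT id, name, gpa FROM students WHERE gpa > 2.36

Result:
id | name  | gpa 
---+-------+-----
2  | Dave  | 2.42
3  | Grace | 2.79
5  | Kate  | 3.37
7  | Liam  | 2.5 
8  | Liam  | 3.01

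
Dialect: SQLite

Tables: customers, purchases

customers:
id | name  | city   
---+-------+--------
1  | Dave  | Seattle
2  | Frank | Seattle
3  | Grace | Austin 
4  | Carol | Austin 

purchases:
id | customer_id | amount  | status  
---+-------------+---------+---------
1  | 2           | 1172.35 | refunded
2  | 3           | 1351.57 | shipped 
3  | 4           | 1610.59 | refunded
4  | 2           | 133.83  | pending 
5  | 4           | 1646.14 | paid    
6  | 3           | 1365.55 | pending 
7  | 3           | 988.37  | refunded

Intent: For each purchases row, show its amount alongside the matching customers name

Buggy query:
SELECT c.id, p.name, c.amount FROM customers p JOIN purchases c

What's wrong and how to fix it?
Bug: Missing join condition: each purchases row is matched to all customers rows instead of just its own

Fix: Add ON c.customer_id = p.id to the JOIN

Corrected query:
SELECT c.id, p.name, c.amount FROM customers p JOIN purchases c ON c.customer_id = p.id

Result:
id | name  | amount 
---+-------+--------
1  | Frank | 1172.35
2  | Grace | 1351.57
3  | Carol | 1610.59
4  | Frank | 133.83 
5  | Carol | 1646.14
6  | Grace | 1365.55
7  | Grace | 988.37 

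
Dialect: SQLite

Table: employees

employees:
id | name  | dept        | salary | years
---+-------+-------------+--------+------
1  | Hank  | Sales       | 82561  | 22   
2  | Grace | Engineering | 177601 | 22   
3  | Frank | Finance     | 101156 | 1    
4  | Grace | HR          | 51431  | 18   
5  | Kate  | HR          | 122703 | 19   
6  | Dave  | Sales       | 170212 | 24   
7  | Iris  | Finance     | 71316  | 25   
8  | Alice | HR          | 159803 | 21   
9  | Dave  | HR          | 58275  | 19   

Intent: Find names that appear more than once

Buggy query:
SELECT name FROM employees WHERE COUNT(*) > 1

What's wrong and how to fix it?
Bug: COUNT(*) is an aggregate and cannot be used in WHERE

Fix: GROUP BY name, then filter groups with HAVING COUNT(*) > 1

Corrected query:
SELECT name FROM employees GROUP BY name HAVING COUNT(*) > 1

Result:
name 
-----
Dave 
Grace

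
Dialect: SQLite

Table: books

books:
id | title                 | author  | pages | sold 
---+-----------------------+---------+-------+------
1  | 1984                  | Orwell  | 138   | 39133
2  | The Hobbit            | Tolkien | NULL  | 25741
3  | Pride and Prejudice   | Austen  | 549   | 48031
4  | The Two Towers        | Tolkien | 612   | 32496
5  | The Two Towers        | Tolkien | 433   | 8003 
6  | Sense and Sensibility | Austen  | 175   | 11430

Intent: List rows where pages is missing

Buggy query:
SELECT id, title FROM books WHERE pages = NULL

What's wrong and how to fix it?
Bug: Comparing to NULL with '=' never matches; NULL = NULL is unknown, not true

Fix: Replace '= NULL' with 'IS NULL'

Corrected query:
SELECT id, title FROM books WHERE pages IS NULL

Result:
id | title     
---+-----------
2  | The Hobbit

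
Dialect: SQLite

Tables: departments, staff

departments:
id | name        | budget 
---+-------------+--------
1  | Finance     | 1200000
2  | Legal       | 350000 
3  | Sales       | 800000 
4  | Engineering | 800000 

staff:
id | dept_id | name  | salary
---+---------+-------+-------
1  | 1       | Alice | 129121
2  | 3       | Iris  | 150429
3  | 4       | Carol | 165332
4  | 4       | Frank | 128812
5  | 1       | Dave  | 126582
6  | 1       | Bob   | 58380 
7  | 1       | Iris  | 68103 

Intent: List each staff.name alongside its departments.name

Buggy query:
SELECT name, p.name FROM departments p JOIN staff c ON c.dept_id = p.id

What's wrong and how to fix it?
Bug: Both tables have a 'name' column; the unqualified reference is ambiguous

Fix: Qualify the column with its table alias (c.name)

Corrected query:
SELECT c.name, p.name FROM departments p JOIN staff c ON c.dept_id = p.id

Result:
name  | name       
------+------------
Alice | Finance    
Iris  | Sales      
Carol | Engineering
Frank | Engineering
Dave  | Finance    
Bob   | Finance    
Iris  | Finance    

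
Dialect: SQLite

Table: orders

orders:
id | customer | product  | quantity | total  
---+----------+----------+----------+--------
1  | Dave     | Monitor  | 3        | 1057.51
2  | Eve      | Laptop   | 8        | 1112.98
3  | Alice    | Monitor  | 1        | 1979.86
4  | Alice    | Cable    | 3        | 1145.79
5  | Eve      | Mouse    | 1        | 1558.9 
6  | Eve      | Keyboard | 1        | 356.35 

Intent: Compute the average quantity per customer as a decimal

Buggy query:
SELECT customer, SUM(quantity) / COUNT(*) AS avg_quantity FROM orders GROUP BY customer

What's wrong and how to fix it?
Bug: Both operands are integers, so '/' performs integer division and truncates

Fix: Multiply by 1.0 (or CAST to REAL) to force floating-point division

Corrected query:
SELECT customer, SUM(quantity) * 1.0 / COUNT(*) AS avg_quantity FROM orders GROUP BY customer

Result:
customer | avg_quantity
---------+-------------
Alice    | 2           
Dave     | 3           
Eve      | 3.333333    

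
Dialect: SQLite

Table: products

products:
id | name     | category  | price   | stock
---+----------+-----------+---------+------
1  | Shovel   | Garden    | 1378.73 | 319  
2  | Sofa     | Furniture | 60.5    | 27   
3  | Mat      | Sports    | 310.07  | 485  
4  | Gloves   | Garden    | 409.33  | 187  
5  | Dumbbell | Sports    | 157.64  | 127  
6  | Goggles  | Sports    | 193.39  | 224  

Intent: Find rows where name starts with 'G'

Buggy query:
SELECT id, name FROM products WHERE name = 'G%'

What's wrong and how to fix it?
Bug: '=' compares the literal string including the % character; pattern matching needs LIKE

Fix: Replace '=' with LIKE so 'G%' is treated as a pattern

Corrected query:
SELECT id, name FROM products WHERE name LIKE 'G%'

Result:
id | name   
---+--------
4  | Gloves 
6  | Goggles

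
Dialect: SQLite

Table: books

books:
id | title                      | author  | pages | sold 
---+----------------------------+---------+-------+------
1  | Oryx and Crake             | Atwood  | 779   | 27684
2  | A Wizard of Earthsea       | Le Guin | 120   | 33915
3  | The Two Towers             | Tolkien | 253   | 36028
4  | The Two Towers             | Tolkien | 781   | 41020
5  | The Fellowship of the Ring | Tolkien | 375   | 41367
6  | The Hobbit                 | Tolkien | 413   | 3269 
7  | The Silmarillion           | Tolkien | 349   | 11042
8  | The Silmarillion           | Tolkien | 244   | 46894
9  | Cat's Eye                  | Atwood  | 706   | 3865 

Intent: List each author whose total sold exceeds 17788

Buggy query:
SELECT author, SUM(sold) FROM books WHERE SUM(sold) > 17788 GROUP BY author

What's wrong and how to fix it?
Bug: SUM(sold) is an aggregate, but WHERE filters rows before aggregation

Fix: Move the aggregate condition to a HAVING clause

Corrected query:
SELECT author, SUM(sold) FROM books GROUP BY author HAVING SUM(sold) > 17788

Result:
author  | SUM(sold)
--------+----------
Atwood  | 31549    
Le Guin | 33915    
Tolkien | 179620   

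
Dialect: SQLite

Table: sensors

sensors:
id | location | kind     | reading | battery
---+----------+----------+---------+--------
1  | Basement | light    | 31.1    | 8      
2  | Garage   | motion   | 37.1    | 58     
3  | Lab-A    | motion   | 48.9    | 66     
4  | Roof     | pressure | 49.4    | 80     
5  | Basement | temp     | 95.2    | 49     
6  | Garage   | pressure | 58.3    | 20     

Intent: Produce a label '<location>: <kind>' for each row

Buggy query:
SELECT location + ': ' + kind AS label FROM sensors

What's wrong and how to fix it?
Bug: '+' is numeric addition; on text columns SQLite converts them to 0 instead of concatenating

Fix: Replace + with || to concatenate text

Corrected query:
SELECT location || ': ' || kind AS label FROM sensors

Result:
label           
----------------
Basement: light 
Garage: motion  
Lab-A: motion   
Roof: pressure  
Basement: temp  
Garage: pressure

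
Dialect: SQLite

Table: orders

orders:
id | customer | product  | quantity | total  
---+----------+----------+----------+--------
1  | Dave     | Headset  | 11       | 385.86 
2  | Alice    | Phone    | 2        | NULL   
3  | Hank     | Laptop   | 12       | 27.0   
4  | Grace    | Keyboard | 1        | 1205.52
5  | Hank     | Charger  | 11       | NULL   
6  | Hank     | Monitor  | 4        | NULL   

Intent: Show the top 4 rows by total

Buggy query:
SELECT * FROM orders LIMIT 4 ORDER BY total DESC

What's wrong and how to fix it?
Bug: ORDER BY cannot follow LIMIT; LIMIT is the final clause

Fix: Sort with ORDER BY, then apply LIMIT

Corrected query:
SELECT * FROM orders ORDER BY total DESC LIMIT 4

Result:
id | customer | product  | quantity | total  
---+----------+----------+----------+--------
4  | Grace    | Keyboard | 1        | 1205.52
1  | Dave     | Headset  | 11       | 385.86 
3  | Hank     | Laptop   | 12       | 27     
2  | Alice    | Phone    | 2        | NULL   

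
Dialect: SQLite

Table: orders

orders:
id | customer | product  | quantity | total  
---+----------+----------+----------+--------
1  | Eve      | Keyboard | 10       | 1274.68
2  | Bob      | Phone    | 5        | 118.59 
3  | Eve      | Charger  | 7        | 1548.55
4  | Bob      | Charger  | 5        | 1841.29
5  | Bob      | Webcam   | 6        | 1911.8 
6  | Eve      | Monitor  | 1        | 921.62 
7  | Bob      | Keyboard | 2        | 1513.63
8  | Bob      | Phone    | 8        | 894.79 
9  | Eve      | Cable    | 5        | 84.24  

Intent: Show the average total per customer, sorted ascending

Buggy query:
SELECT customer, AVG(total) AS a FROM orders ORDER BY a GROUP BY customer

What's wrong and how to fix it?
Bug: GROUP BY must precede ORDER BY

Fix: Move ORDER BY to the end, after GROUP BY

Corrected query:
SELECT customer, AVG(total) AS a FROM orders GROUP BY customer ORDER BY a

Result:
customer | a       
---------+---------
Eve      | 957.2725
Bob      | 1256.02 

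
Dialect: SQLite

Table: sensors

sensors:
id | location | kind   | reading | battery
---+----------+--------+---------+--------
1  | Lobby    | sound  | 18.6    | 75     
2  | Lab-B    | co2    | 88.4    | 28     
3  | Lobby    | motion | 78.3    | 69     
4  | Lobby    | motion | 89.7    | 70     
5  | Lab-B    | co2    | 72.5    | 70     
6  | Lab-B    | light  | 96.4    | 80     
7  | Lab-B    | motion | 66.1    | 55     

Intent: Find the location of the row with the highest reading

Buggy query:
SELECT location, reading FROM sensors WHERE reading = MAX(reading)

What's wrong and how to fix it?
Bug: WHERE is evaluated per row; an aggregate over the whole table isn't defined there

Fix: Wrap MAX in a scalar subquery so WHERE compares against a single value

Corrected query:
SELECT location, reading FROM sensors WHERE reading = (SELECT MAX(reading) FROM sensors)

Result:
location | reading
---------+--------
Lab-B    | 96.4   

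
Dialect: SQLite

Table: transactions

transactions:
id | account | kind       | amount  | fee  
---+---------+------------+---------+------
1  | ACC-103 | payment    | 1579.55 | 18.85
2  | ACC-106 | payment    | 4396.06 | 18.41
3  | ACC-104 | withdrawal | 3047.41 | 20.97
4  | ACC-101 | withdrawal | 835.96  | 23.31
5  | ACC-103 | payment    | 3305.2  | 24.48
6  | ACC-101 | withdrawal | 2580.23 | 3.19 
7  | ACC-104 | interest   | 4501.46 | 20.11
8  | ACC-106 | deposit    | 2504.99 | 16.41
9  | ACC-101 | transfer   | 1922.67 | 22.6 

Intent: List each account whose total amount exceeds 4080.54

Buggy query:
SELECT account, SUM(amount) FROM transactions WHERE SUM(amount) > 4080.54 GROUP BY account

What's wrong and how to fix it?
Bug: SUM(amount) is an aggregate, but WHERE filters rows before aggregation

Fix: Use HAVING (which filters groups after aggregation) instead of WHERE

Corrected query:
SELECT account, SUM(amount) FROM transactions GROUP BY account HAVING SUM(amount) > 4080.54

Result:
account | SUM(amount)
--------+------------
ACC-101 | 5338.86    
ACC-103 | 4884.75    
ACC-104 | 7548.87    
ACC-106 | 6901.05    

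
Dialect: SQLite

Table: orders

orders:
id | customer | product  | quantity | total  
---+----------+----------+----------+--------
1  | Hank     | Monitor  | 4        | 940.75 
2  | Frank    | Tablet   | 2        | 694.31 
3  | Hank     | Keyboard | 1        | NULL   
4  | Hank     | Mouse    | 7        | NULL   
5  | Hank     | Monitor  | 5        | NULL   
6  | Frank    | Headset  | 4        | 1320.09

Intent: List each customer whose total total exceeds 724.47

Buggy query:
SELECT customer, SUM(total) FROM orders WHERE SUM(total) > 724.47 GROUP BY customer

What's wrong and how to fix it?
Bug: Aggregate functions cannot appear in a WHERE clause

Fix: Move the aggregate condition to a HAVING clause

Corrected query:
SELECT customer, SUM(total) FROM orders GROUP BY customer HAVING SUM(total) > 724.47

Result:
customer | SUM(total)
---------+-----------
Frank    | 2014.4    
Hank     | 940.75    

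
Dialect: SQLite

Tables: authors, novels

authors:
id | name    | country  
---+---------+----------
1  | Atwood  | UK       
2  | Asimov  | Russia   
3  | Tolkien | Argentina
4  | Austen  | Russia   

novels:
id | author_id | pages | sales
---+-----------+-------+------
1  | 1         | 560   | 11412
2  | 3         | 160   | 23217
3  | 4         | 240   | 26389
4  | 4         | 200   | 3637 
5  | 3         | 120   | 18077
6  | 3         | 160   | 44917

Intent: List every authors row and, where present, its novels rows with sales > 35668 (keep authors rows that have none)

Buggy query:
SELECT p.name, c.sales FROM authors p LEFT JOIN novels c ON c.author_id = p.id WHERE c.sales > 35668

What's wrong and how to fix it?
Bug: A WHERE condition on the right-hand table after LEFT JOIN drops unmatched parents

Fix: Put 'c.sales > 35668' in the JOIN's ON clause instead of WHERE

Corrected query:
SELECT p.name, c.sales FROM authors p LEFT JOIN novels c ON c.author_id = p.id AND c.sales > 35668

Result:
name    | sales
--------+------
Atwood  | NULL 
Asimov  | NULL 
Tolkien | 44917
Austen  | NULL 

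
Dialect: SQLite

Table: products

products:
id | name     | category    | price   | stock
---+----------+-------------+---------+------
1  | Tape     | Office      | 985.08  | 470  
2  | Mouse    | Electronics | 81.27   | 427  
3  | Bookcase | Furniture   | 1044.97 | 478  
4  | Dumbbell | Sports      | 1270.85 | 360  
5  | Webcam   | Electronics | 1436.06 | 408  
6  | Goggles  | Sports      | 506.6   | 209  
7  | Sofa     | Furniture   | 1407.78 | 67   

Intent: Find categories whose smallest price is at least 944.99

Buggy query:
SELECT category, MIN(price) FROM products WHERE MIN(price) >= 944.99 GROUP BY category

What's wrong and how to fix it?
Bug: Aggregates like MIN are computed per group after WHERE runs

Fix: Replace WHERE with HAVING after the GROUP BY

Corrected query:
SELECT category, MIN(price) FROM products GROUP BY category HAVING MIN(price) >= 944.99

Result:
category  | MIN(price)
----------+-----------
Furniture | 1044.97   
Office    | 985.08    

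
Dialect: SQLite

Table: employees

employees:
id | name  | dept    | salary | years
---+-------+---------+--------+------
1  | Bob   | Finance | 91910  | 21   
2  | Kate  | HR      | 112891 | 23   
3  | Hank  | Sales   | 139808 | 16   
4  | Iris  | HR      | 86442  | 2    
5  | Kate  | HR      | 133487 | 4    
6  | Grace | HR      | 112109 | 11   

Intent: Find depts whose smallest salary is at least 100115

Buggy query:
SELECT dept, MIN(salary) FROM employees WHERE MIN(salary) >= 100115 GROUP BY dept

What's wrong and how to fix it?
Bug: Aggregates like MIN are computed per group after WHERE runs

Fix: Replace WHERE with HAVING after the GROUP BY

Corrected query:
SELECT dept, MIN(salary) FROM employees GROUP BY dept HAVING MIN(salary) >= 100115

Result:
dept  | MIN(salary)
------+------------
Sales | 139808     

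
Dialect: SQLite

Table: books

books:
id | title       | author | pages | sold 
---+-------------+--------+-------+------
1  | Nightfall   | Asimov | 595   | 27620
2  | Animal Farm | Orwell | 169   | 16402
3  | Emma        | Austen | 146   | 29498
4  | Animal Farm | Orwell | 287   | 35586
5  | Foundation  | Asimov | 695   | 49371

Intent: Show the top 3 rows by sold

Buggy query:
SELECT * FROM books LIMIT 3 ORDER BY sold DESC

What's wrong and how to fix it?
Bug: LIMIT must come after ORDER BY

Fix: Sort with ORDER BY, then apply LIMIT

Corrected query:
SELECT * FROM books ORDER BY sold DESC LIMIT 3

Result:
id | title       | author | pages | sold 
---+-------------+--------+-------+------
5  | Foundation  | Asimov | 695   | 49371
4  | Animal Farm | Orwell | 287   | 35586
3  | Emma        | Austen | 146   | 29498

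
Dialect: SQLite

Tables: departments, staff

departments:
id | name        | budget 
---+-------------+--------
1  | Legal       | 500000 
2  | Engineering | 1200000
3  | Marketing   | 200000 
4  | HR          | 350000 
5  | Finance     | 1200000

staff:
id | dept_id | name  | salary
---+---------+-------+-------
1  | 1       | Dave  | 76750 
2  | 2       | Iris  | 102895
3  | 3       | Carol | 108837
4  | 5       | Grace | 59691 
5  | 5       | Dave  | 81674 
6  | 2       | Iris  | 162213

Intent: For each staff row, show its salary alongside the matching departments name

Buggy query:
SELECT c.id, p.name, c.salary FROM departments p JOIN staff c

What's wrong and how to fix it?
Bug: JOIN with no ON clause produces a cartesian product; every staff row pairs with every departments row

Fix: Add ON c.dept_id = p.id to the JOIN

Corrected query:
SELECT c.id, p.name, c.salary FROM departments p JOIN staff c ON c.dept_id = p.id

Result:
id | name        | salary
---+-------------+-------
1  | Legal       | 76750 
2  | Engineering | 102895
3  | Marketing   | 108837
4  | Finance     | 59691 
5  | Finance     | 81674 
6  | Engineering | 162213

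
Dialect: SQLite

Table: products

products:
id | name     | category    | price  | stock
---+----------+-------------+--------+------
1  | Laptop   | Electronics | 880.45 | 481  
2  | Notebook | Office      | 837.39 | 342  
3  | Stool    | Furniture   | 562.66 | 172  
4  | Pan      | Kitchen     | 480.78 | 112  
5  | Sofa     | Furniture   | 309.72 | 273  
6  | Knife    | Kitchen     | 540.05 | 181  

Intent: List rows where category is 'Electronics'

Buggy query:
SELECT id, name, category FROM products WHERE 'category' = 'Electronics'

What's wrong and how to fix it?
Bug: Single quotes denote string literals in SQL; the column name is being compared as a constant string

Fix: Remove the quotes around the column name (or use double quotes for an identifier)

Corrected query:
SELECT id, name, category FROM products WHERE category = 'Electronics'

Result:
id | name   | category   
---+--------+------------
1  | Laptop | Electronics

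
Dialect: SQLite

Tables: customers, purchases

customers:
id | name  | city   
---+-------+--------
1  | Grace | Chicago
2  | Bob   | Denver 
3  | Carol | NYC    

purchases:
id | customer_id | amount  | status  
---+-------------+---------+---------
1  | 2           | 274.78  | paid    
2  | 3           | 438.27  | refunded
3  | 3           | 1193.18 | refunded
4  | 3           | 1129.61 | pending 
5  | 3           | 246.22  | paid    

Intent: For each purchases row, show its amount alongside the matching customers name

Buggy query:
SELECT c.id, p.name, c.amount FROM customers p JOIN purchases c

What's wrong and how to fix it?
Bug: Missing join condition: each purchases row is matched to all customers rows instead of just its own

Fix: Add ON c.customer_id = p.id to the JOIN

Corrected query:
SELECT c.id, p.name, c.amount FROM customers p JOIN purchases c ON c.customer_id = p.id

Result:
id | name  | amount 
---+-------+--------
1  | Bob   | 274.78 
2  | Carol | 438.27 
3  | Carol | 1193.18
4  | Carol | 1129.61
5  | Carol | 246.22 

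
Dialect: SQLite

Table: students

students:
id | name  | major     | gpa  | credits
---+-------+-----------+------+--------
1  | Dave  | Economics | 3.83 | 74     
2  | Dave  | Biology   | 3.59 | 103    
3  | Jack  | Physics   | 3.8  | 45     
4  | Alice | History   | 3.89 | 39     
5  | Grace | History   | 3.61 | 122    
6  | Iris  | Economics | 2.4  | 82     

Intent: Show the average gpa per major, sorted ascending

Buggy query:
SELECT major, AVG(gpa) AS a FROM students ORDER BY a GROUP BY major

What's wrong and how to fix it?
Bug: GROUP BY must precede ORDER BY

Fix: Move ORDER BY to the end, after GROUP BY

Corrected query:
SELECT major, AVG(gpa) AS a FROM students GROUP BY major ORDER BY a

Result:
major     | a    
----------+------
Economics | 3.115
Biology   | 3.59 
History   | 3.75 
Physics   | 3.8  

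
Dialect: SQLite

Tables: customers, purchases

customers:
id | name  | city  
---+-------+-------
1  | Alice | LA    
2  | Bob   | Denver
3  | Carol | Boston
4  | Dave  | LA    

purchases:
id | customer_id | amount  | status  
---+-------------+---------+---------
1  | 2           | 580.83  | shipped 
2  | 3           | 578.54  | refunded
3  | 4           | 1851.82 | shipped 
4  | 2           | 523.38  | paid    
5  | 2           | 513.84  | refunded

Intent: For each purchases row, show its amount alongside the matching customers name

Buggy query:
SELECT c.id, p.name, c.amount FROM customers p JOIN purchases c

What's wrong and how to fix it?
Bug: JOIN with no ON clause produces a cartesian product; every purchases row pairs with every customers row

Fix: Add ON c.customer_id = p.id to the JOIN

Corrected query:
SELECT c.id, p.name, c.amount FROM customers p JOIN purchases c ON c.customer_id = p.id

Result:
id | name  | amount 
---+-------+--------
1  | Bob   | 580.83 
2  | Carol | 578.54 
3  | Dave  | 1851.82
4  | Bob   | 523.38 
5  | Bob   | 513.84 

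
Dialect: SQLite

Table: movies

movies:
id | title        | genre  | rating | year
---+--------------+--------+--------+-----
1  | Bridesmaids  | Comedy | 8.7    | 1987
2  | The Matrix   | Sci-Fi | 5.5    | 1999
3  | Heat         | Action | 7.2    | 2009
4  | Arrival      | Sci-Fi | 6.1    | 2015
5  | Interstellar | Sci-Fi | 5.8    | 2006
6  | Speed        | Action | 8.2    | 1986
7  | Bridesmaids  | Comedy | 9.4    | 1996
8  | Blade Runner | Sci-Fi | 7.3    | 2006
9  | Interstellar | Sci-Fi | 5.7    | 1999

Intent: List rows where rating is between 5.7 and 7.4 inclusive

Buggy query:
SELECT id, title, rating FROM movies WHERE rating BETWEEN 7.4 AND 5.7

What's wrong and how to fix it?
Bug: The bounds are reversed; BETWEEN a AND b requires a <= b to match anything

Fix: Swap the bounds so the smaller value comes first

Corrected query:
SELECT id, title, rating FROM movies WHERE rating BETWEEN 5.7 AND 7.4

Result:
id | title        | rating
---+--------------+-------
3  | Heat         | 7.2   
4  | Arrival      | 6.1   
5  | Interstellar | 5.8   
8  | Blade Runner | 7.3   
9  | Interstellar | 5.7   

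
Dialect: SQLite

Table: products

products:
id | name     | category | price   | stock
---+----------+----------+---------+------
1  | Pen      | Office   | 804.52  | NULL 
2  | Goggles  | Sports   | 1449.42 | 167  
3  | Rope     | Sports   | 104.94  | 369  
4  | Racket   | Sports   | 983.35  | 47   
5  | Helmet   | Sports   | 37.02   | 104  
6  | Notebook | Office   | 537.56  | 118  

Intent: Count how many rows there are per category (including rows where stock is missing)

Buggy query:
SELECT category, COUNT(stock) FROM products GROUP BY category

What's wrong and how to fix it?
Bug: COUNT(stock) skips NULLs, so groups with missing stock are undercounted

Fix: Use COUNT(*) to count all rows regardless of NULL

Corrected query:
SELECT category, COUNT(*) FROM products GROUP BY category

Result:
category | COUNT(*)
---------+---------
Office   | 2       
Sports   | 4       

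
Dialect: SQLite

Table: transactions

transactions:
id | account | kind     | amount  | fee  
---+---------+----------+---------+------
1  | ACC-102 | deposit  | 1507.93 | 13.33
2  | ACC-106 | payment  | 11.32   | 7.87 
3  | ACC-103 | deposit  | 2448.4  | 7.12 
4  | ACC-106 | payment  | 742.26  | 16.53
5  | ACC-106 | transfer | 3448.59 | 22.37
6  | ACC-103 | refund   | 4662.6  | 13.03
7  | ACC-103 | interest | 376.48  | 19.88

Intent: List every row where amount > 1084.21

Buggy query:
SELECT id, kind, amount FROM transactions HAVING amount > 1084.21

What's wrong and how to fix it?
Bug: This is a non-aggregate query (no GROUP BY, no aggregates), so in SQLite the HAVING clause is invalid here; a row-level condition belongs in WHERE

Fix: Use WHERE for row-level filtering

Corrected query:
SELECT id, kind, amount FROM transactions WHERE amount > 1084.21

Result:
id | kind     | amount 
---+----------+--------
1  | deposit  | 1507.93
3  | deposit  | 2448.4 
5  | transfer | 3448.59
6  | refund   | 4662.6 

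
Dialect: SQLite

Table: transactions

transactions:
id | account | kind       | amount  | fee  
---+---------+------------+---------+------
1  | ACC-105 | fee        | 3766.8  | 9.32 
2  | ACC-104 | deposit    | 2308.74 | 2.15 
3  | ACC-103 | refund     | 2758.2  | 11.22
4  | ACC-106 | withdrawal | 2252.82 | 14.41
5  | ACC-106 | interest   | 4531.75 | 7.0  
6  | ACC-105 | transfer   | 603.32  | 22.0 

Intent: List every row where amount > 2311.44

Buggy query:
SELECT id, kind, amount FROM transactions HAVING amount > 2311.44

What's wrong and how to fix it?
Bug: This is a non-aggregate query (no GROUP BY, no aggregates), so in SQLite the HAVING clause is invalid here; a row-level condition belongs in WHERE

Fix: Replace HAVING with WHERE since the condition applies to individual rows

Corrected query:
SELECT id, kind, amount FROM transactions WHERE amount > 2311.44

Result:
id | kind     | amount 
---+----------+--------
1  | fee      | 3766.8 
3  | refund   | 2758.2 
5  | interest | 4531.75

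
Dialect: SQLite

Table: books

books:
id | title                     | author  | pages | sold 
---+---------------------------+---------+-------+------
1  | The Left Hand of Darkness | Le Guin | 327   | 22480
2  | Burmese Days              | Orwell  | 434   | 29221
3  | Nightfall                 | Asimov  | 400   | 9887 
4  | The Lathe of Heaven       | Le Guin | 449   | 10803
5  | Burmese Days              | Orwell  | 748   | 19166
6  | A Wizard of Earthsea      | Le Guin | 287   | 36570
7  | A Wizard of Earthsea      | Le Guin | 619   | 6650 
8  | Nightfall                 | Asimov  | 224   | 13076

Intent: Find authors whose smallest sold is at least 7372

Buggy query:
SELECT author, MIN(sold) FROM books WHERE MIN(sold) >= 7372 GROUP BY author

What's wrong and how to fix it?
Bug: Aggregates like MIN are computed per group after WHERE runs

Fix: Use HAVING for the per-group MIN condition

Corrected query:
SELECT author, MIN(sold) FROM books GROUP BY author HAVING MIN(sold) >= 7372

Result:
author | MIN(sold)
-------+----------
Asimov | 9887     
Orwell | 19166    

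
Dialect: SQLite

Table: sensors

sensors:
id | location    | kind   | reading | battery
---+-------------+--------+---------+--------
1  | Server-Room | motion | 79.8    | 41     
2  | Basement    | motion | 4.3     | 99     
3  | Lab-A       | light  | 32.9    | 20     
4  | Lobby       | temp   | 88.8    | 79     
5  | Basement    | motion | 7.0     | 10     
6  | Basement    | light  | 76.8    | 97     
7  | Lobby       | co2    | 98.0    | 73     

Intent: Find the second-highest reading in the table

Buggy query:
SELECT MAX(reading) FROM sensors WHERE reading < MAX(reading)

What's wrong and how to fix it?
Bug: The inner MAX is an aggregate inside WHERE, which is not allowed

Fix: Put the inner MAX in a scalar subquery

Corrected query:
SELECT MAX(reading) FROM sensors WHERE reading < (SELECT MAX(reading) FROM sensors)

Result:
MAX(reading)
------------
88.8        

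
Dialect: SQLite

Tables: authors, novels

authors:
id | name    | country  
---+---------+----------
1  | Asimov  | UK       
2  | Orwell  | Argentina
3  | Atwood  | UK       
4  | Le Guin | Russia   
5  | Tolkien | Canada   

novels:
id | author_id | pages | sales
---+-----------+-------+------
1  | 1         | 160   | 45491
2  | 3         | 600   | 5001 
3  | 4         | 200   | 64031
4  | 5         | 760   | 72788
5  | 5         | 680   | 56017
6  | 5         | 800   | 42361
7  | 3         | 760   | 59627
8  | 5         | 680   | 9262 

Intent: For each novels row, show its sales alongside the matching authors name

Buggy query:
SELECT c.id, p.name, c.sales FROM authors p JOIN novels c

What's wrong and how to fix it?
Bug: Missing join condition: each novels row is matched to all authors rows instead of just its own

Fix: Add ON c.author_id = p.id to the JOIN

Corrected query:
SELECT c.id, p.name, c.sales FROM authors p JOIN novels c ON c.author_id = p.id

Result:
id | name    | sales
---+---------+------
1  | Asimov  | 45491
2  | Atwood  | 5001 
3  | Le Guin | 64031
4  | Tolkien | 72788
5  | Tolkien | 56017
6  | Tolkien | 42361
7  | Atwood  | 59627
8  | Tolkien | 9262 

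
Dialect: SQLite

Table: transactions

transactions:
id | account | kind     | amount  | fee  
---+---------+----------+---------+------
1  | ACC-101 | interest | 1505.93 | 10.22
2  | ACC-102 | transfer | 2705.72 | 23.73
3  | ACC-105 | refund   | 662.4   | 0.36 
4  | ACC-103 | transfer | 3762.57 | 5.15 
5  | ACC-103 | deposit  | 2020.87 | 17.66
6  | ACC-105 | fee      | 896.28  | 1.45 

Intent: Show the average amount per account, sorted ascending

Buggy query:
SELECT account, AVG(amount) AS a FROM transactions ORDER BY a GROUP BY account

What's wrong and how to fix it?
Bug: ORDER BY appears before GROUP BY; SQL clause order requires GROUP BY first

Fix: Reorder: SELECT … FROM … GROUP BY … ORDER BY …

Corrected query:
SELECT account, AVG(amount) AS a FROM transactions GROUP BY account ORDER BY a

Result:
account | a      
--------+--------
ACC-105 | 779.34 
ACC-101 | 1505.93
ACC-102 | 2705.72
ACC-103 | 2891.72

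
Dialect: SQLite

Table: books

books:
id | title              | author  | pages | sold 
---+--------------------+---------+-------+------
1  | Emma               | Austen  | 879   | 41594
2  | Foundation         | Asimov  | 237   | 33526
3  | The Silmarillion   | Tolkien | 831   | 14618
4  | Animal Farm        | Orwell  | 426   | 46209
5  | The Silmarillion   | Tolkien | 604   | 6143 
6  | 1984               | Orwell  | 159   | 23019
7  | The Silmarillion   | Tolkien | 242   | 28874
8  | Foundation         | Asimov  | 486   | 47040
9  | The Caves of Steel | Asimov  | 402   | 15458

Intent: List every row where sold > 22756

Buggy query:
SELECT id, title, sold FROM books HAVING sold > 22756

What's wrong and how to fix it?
Bug: HAVING filters the output of aggregation, but this query has no GROUP BY and no aggregate functions, so SQLite rejects it (HAVING clause on a non-aggregate query); the condition here is per row

Fix: Replace HAVING with WHERE since the condition applies to individual rows

Corrected query:
SELECT id, title, sold FROM books WHERE sold > 22756

Result:
id | title            | sold 
---+------------------+------
1  | Emma             | 41594
2  | Foundation       | 33526
4  | Animal Farm      | 46209
6  | 1984             | 23019
7  | The Silmarillion | 28874
8  | Foundation       | 47040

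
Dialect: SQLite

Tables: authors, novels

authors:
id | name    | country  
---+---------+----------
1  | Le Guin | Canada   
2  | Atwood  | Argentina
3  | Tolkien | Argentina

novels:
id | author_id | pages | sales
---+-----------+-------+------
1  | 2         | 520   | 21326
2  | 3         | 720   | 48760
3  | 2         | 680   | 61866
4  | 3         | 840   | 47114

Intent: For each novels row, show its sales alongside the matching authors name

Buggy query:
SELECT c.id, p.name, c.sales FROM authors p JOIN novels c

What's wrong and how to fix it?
Bug: Missing join condition: each novels row is matched to all authors rows instead of just its own

Fix: Add ON c.author_id = p.id to the JOIN

Corrected query:
SELECT c.id, p.name, c.sales FROM authors p JOIN novels c ON c.author_id = p.id

Result:
id | name    | sales
---+---------+------
1  | Atwood  | 21326
2  | Tolkien | 48760
3  | Atwood  | 61866
4  | Tolkien | 47114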